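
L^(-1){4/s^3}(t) 2 * t^2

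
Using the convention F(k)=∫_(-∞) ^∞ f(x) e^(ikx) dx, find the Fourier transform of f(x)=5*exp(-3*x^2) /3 5*sqrt(3)*sqrt(pi)*exp(-k^2/12) /9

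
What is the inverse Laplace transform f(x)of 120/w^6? x^5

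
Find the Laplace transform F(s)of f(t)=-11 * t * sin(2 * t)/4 -11 * s/(s^2 + 4)^2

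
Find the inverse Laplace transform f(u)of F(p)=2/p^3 u^2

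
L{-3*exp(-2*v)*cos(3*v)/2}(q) 3*(-q - 2)/(2*((q + 2)^2 + 9))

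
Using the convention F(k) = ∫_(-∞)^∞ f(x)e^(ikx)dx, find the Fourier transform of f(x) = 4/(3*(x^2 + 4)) 2*pi*exp(-2*Abs(k))/3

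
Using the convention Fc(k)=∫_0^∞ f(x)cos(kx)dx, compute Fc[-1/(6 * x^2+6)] -pi * exp(-k)/12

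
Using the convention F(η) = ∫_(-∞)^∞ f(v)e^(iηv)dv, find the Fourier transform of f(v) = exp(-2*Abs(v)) 4/(η^2 + 4)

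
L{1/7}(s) 1/(7*s)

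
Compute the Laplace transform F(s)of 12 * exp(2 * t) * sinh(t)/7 12/(7 * ((s - 2)^2-1))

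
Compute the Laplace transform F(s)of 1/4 1/(4*s)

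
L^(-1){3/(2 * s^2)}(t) 3 * t/2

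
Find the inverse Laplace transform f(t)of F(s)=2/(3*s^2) 2*t/3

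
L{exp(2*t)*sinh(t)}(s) 1/((s - 2)^2 - 1)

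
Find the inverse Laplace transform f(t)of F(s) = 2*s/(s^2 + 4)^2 t*sin(2*t)/2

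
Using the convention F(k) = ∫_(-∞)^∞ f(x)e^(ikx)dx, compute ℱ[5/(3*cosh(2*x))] 5*pi/(6*cosh(pi*k/4))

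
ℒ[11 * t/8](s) 11/(8 * s^2) 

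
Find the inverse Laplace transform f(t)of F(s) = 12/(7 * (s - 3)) 12 * exp(3 * t)/7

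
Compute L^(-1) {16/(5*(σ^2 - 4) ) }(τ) 8*sinh(2*τ) /5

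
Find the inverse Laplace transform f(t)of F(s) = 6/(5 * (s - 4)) 6 * exp(4 * t)/5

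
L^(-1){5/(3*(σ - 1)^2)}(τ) 5*τ*exp(τ)/3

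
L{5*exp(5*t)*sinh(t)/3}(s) 5/(3*((s - 5)^2 - 1))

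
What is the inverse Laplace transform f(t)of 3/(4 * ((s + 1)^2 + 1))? 3 * exp(-t) * sin(t)/4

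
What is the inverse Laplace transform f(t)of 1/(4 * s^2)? t/4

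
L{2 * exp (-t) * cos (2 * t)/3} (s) 2 * (s+1)/ (3 * ( (s+1)^2+4))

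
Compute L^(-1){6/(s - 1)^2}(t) 6 * t * exp(t)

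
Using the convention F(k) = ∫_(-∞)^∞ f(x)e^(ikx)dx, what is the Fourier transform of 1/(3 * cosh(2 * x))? pi/(6 * cosh(pi * k/4))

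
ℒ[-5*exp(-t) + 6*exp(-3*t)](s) 6/(s + 3) - 5/(s + 1)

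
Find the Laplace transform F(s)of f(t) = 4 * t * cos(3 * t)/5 4 * (s^2 - 9)/(5 * (s^2 + 9)^2)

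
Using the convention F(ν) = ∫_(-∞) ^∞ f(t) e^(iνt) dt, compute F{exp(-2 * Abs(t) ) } 4/(ν^2 + 4) 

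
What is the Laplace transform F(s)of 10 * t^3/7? 60/(7 * s^4)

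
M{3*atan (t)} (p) -3*pi*sec (pi*p/2)/ (2*p)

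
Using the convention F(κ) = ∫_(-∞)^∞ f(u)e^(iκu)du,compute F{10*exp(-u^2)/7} 10*sqrt(pi)*exp(-κ^2/4)/7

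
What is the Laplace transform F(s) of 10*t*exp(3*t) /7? 10/(7*(s - 3) ^2) 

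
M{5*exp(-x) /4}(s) 5*gamma(s) /4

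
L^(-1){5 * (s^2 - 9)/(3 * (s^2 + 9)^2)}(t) 5 * t * cos(3 * t)/3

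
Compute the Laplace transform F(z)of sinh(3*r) 3/(z^2-9)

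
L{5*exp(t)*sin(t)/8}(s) 5/(8*((s - 1)^2 + 1))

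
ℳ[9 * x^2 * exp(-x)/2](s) 9 * gamma(s + 2)/2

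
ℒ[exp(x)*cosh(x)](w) (w - 1)/(w*(w - 2))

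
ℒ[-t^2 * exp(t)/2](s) -1/(s - 1)^3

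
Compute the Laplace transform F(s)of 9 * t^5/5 216/s^6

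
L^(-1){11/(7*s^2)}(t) 11*t/7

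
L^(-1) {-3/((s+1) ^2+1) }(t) -3 * exp(-t) * sin(t) 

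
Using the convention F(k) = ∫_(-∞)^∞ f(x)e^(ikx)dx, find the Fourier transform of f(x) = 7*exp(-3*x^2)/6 7*sqrt(3)*sqrt(pi)*exp(-k^2/12)/18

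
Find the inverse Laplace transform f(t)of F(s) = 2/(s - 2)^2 2 * t * exp(2 * t)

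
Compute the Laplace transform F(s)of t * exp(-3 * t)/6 1/(6 * (s + 3)^2)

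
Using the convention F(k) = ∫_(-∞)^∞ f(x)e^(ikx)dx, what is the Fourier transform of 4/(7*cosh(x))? 4*pi/(7*cosh(pi*k/2))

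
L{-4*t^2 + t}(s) s^(-2) - 8/s^3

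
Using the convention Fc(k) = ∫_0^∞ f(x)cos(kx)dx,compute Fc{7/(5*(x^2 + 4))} 7*pi*exp(-2*k)/20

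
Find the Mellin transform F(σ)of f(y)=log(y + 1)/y -pi*csc(pi*σ)/(σ - 1)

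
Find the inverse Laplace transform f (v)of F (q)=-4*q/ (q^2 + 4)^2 -v*sin (2*v)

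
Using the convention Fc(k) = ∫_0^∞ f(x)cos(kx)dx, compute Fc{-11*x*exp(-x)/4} 11*(k^2 - 1)/(4*(k^2 + 1)^2)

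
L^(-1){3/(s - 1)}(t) 3 * exp(t)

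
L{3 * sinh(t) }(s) 3/(s^2 - 1) 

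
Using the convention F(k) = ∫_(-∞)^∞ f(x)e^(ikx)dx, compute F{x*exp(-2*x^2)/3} sqrt(2)*I*sqrt(pi)*k*exp(-k^2/8)/24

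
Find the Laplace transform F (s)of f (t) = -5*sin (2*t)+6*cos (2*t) 6*s/ (s^2+4)-10/ (s^2+4)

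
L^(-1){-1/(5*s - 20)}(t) -exp(4*t)/5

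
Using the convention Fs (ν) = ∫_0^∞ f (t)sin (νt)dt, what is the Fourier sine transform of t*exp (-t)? 2*ν/ (ν^2 + 1)^2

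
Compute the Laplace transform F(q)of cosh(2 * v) q/(q^2 - 4)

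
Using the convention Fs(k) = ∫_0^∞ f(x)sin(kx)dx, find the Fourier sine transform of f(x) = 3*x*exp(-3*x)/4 9*k/(2*(k^2 + 9)^2)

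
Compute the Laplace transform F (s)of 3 3/s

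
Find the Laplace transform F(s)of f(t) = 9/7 9/(7*s)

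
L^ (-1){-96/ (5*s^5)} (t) -4*t^4/5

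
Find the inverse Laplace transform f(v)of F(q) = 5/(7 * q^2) 5 * v/7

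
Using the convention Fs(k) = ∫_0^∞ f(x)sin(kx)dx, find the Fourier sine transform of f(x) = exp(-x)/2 k/(2*(k^2+1))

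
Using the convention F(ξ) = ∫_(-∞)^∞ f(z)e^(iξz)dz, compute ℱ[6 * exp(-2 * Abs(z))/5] 24/(5 * (ξ^2+4))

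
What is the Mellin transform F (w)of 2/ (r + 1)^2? -2 * pi * (w - 1)/sin (pi * w)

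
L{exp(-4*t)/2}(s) 1/(2*(s + 4))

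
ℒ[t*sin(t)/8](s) s/(4*(s^2 + 1)^2)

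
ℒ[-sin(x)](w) -1/(w^2+1)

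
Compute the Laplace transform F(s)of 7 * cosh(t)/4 7 * s/(4 * (s^2-1))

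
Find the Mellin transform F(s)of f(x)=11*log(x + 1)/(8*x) -11*pi*csc(pi*s)/(8*s - 8)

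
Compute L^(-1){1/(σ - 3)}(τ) exp(3 * τ)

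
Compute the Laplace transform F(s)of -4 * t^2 -8/s^3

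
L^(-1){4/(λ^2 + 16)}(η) sin(4 * η)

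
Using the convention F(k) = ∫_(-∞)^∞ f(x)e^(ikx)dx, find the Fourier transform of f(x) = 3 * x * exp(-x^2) 3 * I * sqrt(pi) * k * exp(-k^2/4)/2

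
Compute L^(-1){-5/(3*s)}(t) -5/3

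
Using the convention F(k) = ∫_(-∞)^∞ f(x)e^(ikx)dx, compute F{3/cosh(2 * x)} 3 * pi/(2 * cosh(pi * k/4))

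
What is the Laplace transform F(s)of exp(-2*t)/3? 1/(3*(s+2))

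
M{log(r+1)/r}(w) -pi*csc(pi*w)/(w - 1)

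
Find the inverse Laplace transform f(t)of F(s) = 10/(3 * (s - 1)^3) 5 * t^2 * exp(t)/3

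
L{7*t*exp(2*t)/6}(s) 7/(6*(s - 2)^2)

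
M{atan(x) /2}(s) -pi * sec(pi * s/2) /(4 * s) 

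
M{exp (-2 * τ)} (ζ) gamma (ζ)/2^ζ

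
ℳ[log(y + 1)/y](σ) -pi * csc(pi * σ)/(σ - 1)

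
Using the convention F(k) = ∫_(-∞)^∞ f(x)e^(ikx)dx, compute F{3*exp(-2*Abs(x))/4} 3/(k^2 + 4)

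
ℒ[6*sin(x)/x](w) 6*atan(1/w)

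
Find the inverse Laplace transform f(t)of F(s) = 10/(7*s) 10/7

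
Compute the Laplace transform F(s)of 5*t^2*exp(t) 10/(s - 1)^3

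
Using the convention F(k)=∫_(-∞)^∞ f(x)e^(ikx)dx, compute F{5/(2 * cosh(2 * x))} 5 * pi/(4 * cosh(pi * k/4))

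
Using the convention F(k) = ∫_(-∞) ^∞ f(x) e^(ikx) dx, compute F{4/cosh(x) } 4*pi/cosh(pi*k/2) 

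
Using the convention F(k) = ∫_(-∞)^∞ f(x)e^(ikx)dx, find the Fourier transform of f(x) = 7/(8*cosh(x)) 7*pi/(8*cosh(pi*k/2))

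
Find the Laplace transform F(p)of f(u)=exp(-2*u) 1/(p + 2)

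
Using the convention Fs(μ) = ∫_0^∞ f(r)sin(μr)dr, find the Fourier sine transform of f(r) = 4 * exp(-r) 4 * μ/(μ^2 + 1)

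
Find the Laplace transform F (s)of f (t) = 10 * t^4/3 80/s^5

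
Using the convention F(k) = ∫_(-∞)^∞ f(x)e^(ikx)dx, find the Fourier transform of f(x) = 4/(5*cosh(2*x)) 2*pi/(5*cosh(pi*k/4))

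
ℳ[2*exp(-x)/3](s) 2*gamma(s)/3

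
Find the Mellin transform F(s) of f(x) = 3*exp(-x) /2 3*gamma(s) /2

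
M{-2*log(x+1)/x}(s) 2*pi*csc(pi*s)/(s - 1)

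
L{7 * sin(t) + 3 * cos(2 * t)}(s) 7/(s^2 + 1) + 3 * s/(s^2 + 4)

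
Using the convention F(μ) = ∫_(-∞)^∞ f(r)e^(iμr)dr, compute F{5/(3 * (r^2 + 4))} 5 * pi * exp(-2 * Abs(μ))/6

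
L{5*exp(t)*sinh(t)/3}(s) 5/(3*s*(s - 2))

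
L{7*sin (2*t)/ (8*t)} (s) 7*atan (2/s)/8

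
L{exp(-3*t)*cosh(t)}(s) (s + 3)/((s + 3)^2-1)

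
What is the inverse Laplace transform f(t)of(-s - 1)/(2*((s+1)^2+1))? -exp(-t)*cos(t)/2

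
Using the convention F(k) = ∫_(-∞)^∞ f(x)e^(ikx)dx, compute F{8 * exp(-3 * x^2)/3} 8 * sqrt(3) * sqrt(pi) * exp(-k^2/12)/9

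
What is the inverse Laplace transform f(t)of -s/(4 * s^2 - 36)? -cosh(3 * t)/4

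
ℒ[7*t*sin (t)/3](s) 14*s/ (3*(s^2 + 1)^2)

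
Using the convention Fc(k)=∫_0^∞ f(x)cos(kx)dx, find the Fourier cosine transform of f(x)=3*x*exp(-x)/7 3*(1 - k^2)/(7*(k^2 + 1)^2)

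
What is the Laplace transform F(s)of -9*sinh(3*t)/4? -27/(4*s^2-36)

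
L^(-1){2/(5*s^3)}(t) t^2/5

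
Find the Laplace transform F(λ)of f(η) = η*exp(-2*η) (λ + 2)^(-2)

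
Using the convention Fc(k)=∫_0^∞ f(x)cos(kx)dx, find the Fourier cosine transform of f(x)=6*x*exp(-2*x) 6*(4 - k^2)/(k^2 + 4)^2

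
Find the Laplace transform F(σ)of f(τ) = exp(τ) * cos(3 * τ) (σ - 1)/((σ - 1)^2 + 9)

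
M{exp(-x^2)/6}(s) gamma(s/2)/12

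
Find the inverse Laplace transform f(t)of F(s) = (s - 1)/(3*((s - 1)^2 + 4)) exp(t)*cos(2*t)/3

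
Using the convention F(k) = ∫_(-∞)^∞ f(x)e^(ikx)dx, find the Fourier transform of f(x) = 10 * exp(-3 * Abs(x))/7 60/(7 * (k^2 + 9))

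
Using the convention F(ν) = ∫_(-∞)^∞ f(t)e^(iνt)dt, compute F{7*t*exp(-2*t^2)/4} 7*sqrt(2)*I*sqrt(pi)*ν*exp(-ν^2/8)/32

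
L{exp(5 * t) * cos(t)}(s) (s - 5)/((s - 5)^2 + 1)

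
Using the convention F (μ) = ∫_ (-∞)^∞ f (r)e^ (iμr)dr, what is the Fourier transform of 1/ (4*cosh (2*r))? pi/ (8*cosh (pi*μ/4))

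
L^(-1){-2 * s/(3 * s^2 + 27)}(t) -2 * cos(3 * t)/3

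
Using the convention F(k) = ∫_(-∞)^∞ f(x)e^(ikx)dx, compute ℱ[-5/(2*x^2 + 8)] -5*pi*exp(-2*Abs(k))/4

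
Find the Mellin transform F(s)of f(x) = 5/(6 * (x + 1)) 5 * pi * csc(pi * s)/6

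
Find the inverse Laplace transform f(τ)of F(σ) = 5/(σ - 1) 5*exp(τ)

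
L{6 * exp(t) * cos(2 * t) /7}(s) 6 * (s - 1) /(7 * ((s - 1) ^2 + 4) ) 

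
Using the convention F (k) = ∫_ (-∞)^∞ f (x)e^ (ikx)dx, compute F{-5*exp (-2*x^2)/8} -5*sqrt (2)*sqrt (pi)*exp (-k^2/8)/16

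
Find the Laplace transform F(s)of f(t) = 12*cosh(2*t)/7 12*s/(7*(s^2 - 4))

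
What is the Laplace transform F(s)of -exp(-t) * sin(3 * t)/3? -1/((s + 1)^2 + 9)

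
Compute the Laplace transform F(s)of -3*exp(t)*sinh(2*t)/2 -3/((s - 1)^2 - 4)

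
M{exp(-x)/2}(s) gamma(s)/2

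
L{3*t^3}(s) 18/s^4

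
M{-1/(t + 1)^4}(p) pi*(p - 3)*(p - 2)*(p - 1)/(6*sin(pi*p))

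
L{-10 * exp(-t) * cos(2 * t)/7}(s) 10 * (-s - 1)/(7 * ((s + 1)^2 + 4))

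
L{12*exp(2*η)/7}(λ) 12/(7*(λ - 2))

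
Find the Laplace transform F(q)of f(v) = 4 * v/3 4/(3 * q^2)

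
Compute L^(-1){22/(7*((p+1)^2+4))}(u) 11*exp(-u)*sin(2*u)/7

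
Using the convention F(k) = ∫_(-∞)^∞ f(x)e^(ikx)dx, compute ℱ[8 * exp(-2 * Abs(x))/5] 32/(5 * (k^2 + 4))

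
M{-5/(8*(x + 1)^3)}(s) -5*pi*(s - 2)*(s - 1)/(16*sin(pi*s))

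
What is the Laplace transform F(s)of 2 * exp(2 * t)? 2/(s - 2)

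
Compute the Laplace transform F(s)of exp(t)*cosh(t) (s - 1)/(s*(s - 2))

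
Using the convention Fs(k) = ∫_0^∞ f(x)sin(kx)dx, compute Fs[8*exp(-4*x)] 8*k/(k^2 + 16)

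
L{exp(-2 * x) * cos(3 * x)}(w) (w + 2)/((w + 2)^2 + 9)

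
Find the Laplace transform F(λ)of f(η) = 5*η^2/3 10/(3*λ^3)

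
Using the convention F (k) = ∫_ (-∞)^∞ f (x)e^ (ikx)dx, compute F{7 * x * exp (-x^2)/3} 7 * I * sqrt (pi) * k * exp (-k^2/4)/6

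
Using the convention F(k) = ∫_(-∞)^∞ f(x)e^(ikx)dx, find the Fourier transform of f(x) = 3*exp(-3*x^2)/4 sqrt(3)*sqrt(pi)*exp(-k^2/12)/4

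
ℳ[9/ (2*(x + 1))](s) 9*pi*csc (pi*s)/2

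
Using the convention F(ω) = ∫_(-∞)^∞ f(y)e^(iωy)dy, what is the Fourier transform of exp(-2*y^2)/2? sqrt(2)*sqrt(pi)*exp(-ω^2/8)/4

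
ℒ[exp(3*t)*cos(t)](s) (s - 3)/((s - 3)^2 + 1)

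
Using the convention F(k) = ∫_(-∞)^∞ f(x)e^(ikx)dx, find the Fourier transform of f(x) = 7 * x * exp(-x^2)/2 7 * I * sqrt(pi) * k * exp(-k^2/4)/4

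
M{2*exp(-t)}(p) 2*gamma(p)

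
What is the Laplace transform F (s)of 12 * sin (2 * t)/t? 12 * atan (2/s)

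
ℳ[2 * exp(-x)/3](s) 2 * gamma(s)/3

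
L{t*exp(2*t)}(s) (s - 2)^(-2)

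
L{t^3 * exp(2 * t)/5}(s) 6/(5 * (s - 2)^4)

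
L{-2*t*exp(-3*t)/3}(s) -2/(3*(s + 3)^2)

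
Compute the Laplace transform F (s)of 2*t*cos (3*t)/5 2*(s^2 - 9)/ (5*(s^2+9)^2)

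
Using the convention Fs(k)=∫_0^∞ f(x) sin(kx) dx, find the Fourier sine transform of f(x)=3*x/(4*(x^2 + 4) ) 3*pi*exp(-2*k) /8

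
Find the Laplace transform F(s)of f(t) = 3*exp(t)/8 3/(8*(s - 1))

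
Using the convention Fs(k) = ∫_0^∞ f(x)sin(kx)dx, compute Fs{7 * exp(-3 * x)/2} 7 * k/(2 * (k^2 + 9))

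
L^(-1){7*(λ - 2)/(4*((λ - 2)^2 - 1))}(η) 7*exp(2*η)*cosh(η)/4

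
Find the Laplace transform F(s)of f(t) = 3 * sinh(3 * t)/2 9/(2 * (s^2 - 9))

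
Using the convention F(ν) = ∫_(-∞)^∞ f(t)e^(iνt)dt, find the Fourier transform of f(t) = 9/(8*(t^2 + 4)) 9*pi*exp(-2*Abs(ν))/16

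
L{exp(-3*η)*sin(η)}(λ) 1/((λ + 3)^2 + 1)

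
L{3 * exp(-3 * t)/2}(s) 3/(2 * (s+3))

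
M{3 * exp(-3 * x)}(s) 3^(1 - s) * gamma(s)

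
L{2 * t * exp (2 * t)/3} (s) 2/ (3 * (s - 2)^2)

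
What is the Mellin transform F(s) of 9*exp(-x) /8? 9*gamma(s) /8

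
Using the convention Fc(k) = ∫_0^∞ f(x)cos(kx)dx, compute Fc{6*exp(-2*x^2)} 3*sqrt(2)*sqrt(pi)*exp(-k^2/8)/2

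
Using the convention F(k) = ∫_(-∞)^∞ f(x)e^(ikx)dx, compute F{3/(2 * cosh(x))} 3 * pi/(2 * cosh(pi * k/2))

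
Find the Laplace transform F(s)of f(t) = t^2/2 s^(-3)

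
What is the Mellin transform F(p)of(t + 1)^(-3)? pi * (p - 2) * (p - 1)/(2 * sin(pi * p))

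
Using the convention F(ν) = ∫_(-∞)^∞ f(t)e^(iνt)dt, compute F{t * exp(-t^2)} I * sqrt(pi) * ν * exp(-ν^2/4)/2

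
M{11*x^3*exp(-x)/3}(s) 11*gamma(s + 3)/3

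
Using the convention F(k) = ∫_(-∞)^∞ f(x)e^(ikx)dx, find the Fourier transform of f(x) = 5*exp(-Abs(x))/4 5/(2*(k^2 + 1))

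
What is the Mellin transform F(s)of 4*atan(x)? -2*pi*sec(pi*s/2)/s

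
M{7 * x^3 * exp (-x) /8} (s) 7 * gamma (s + 3) /8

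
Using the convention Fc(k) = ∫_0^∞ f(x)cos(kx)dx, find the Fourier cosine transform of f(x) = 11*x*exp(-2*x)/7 11*(4 - k^2)/(7*(k^2 + 4)^2)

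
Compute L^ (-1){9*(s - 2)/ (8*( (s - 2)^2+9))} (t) 9*exp (2*t)*cos (3*t)/8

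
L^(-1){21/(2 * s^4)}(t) 7 * t^3/4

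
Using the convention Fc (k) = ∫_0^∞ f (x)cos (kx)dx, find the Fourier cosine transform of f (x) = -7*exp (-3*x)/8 -21/ (8*k^2 + 72)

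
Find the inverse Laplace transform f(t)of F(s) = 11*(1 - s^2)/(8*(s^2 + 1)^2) -11*t*cos(t)/8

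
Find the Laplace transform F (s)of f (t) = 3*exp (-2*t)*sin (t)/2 3/ (2*( (s + 2)^2 + 1))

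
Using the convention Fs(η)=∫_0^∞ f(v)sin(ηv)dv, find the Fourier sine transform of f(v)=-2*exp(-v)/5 -2*η/(5*η^2 + 5)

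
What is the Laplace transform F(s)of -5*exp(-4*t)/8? -5/(8*s + 32)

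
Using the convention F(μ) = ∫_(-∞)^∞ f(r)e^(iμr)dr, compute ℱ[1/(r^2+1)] pi*exp(-Abs(μ))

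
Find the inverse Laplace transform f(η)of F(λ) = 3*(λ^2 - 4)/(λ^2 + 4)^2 3*η*cos(2*η)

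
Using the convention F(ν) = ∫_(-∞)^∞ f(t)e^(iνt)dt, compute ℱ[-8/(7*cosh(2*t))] -4*pi/(7*cosh(pi*ν/4))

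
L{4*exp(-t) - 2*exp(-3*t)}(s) 4/(s + 1) - 2/(s + 3)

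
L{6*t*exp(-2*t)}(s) 6/(s+2)^2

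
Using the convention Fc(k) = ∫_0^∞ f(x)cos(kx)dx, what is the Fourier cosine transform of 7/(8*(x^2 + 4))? 7*pi*exp(-2*k)/32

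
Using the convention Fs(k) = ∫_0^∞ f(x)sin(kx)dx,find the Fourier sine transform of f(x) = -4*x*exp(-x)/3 -8*k/(3*(k^2 + 1)^2)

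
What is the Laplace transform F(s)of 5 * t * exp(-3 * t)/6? 5/(6 * (s+3)^2)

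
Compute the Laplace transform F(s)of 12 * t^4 288/s^5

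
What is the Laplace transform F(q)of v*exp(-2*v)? (q+2)^(-2)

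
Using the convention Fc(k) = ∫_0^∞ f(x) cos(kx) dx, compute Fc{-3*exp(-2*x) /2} -3/(k^2 + 4) 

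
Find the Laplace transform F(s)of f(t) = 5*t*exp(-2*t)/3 5/(3*(s + 2)^2)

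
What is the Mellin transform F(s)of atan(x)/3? -pi*sec(pi*s/2)/(6*s)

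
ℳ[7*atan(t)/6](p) -7*pi*sec(pi*p/2)/(12*p)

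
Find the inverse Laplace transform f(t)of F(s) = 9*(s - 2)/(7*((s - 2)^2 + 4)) 9*exp(2*t)*cos(2*t)/7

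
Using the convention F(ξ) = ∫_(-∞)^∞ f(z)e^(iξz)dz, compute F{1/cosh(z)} pi/cosh(pi*ξ/2)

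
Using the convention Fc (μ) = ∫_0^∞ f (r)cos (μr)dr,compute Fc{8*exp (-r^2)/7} 4*sqrt (pi)*exp (-μ^2/4)/7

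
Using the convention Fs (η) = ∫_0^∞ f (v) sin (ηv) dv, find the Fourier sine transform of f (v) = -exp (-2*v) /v -atan (η/2) 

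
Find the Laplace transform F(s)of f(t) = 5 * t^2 10/s^3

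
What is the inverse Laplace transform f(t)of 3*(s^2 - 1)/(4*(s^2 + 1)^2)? 3*t*cos(t)/4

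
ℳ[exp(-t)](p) gamma(p)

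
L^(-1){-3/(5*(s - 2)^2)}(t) -3*t*exp(2*t)/5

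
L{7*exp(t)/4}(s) 7/(4*(s - 1))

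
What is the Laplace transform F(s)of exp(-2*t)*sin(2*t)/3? 2/(3*((s + 2)^2 + 4))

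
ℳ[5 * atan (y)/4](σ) -5 * pi * sec (pi * σ/2)/ (8 * σ)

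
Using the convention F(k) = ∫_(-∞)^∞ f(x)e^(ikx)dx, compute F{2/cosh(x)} 2*pi/cosh(pi*k/2)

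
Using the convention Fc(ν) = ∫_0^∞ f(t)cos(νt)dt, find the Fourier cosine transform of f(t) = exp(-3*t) 3/(ν^2 + 9)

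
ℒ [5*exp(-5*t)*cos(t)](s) 5*(s + 5)/((s + 5)^2 + 1)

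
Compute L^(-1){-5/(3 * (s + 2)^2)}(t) -5 * t * exp(-2 * t)/3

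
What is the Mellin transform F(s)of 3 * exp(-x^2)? 3 * gamma(s/2)/2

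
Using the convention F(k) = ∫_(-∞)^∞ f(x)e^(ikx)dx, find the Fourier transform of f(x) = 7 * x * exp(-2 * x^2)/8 7 * sqrt(2) * I * sqrt(pi) * k * exp(-k^2/8)/64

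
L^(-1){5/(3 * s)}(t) 5/3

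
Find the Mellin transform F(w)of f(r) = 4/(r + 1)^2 -4*pi*(w - 1)/sin(pi*w)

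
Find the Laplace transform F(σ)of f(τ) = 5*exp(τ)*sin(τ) 5/((σ - 1)^2 + 1)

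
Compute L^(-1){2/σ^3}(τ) τ^2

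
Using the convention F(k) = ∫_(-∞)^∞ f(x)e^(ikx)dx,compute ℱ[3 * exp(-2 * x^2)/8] 3 * sqrt(2) * sqrt(pi) * exp(-k^2/8)/16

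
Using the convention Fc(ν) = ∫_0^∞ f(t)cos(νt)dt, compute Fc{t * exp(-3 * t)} (9 - ν^2)/(ν^2+9)^2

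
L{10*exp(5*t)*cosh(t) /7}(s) 10*(s - 5) /(7*((s - 5) ^2 - 1) ) 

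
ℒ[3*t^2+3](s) 3/s+6/s^3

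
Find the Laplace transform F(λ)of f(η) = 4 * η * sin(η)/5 8 * λ/(5 * (λ^2 + 1)^2)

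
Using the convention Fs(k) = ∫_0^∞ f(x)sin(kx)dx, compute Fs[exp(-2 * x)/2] k/(2 * (k^2 + 4))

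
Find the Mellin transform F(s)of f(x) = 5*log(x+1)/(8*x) -5*pi*csc(pi*s)/(8*s - 8)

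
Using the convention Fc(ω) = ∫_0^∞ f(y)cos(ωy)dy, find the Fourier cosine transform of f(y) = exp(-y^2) sqrt(pi)*exp(-ω^2/4)/2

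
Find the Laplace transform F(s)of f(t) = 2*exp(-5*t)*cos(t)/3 2*(s + 5)/(3*((s + 5)^2 + 1))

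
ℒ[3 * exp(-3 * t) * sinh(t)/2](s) 3/(2 * ((s + 3)^2 - 1))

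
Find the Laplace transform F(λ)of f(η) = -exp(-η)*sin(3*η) -3/((λ+1)^2+9)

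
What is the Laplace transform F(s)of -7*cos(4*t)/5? -7*s/(5*s^2 + 80)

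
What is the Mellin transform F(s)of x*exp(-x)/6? gamma(s + 1)/6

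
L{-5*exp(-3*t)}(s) -5/(s + 3)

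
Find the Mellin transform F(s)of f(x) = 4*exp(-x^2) 2*gamma(s/2)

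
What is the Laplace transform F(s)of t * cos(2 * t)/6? (s^2-4)/(6 * (s^2 + 4)^2)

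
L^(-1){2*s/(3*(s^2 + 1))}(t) 2*cos(t)/3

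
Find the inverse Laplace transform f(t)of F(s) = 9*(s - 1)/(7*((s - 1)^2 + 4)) 9*exp(t)*cos(2*t)/7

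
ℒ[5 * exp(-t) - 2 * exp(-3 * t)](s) 5/(s + 1) - 2/(s + 3)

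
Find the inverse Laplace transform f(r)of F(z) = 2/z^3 r^2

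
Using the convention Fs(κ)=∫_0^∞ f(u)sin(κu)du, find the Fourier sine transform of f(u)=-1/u -pi/2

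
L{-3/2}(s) -3/(2 * s)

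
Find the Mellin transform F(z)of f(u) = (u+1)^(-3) pi * (z - 2) * (z - 1)/(2 * sin(pi * z))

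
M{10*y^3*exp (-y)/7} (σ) 10*gamma (σ + 3)/7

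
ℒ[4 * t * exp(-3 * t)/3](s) 4/(3 * (s + 3)^2)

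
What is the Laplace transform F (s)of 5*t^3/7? 30/ (7*s^4)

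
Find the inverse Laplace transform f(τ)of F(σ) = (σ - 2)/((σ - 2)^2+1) exp(2*τ)*cos(τ)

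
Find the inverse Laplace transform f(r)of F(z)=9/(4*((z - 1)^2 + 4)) 9*exp(r)*sin(2*r)/8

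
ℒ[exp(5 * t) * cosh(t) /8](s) (s - 5) /(8 * ((s - 5) ^2 - 1) ) 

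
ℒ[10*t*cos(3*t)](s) 10*(s^2 - 9)/(s^2 + 9)^2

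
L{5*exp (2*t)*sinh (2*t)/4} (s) 5/ (2*s*(s - 4))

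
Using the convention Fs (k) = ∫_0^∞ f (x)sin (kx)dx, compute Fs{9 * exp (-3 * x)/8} 9 * k/ (8 * (k^2+9))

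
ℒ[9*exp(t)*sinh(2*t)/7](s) 18/(7*((s - 1)^2-4))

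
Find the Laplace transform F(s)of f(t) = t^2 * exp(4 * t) 2/(s - 4)^3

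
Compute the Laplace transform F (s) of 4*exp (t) 4/ (s - 1) 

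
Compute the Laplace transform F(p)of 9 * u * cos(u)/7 9 * (p^2-1)/(7 * (p^2 + 1)^2)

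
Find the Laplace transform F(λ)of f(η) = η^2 2/λ^3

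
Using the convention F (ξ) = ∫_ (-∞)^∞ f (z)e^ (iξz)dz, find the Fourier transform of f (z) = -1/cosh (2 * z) -pi/ (2 * cosh (pi * ξ/4))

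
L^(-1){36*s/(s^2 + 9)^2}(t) 6*t*sin(3*t)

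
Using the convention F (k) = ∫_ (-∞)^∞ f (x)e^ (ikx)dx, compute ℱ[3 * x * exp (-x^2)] 3 * I * sqrt (pi) * k * exp (-k^2/4)/2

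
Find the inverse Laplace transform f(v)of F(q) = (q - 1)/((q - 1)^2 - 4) exp(v) * cosh(2 * v)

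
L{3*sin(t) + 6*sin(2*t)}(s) 12/(s^2 + 4) + 3/(s^2 + 1)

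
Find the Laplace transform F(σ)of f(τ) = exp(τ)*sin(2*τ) 2/((σ - 1)^2+4)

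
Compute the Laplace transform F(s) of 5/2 5/(2*s) 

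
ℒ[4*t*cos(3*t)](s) 4*(s^2 - 9)/(s^2 + 9)^2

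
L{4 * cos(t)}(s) 4 * s/(s^2 + 1)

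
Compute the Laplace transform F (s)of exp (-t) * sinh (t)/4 1/ (4 * s * (s + 2))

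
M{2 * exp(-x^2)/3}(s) gamma(s/2)/3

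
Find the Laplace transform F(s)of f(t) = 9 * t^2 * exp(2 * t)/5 18/(5 * (s - 2)^3)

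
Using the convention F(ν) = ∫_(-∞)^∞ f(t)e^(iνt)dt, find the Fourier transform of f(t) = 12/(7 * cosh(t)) 12 * pi/(7 * cosh(pi * ν/2))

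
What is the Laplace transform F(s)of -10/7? -10/(7 * s)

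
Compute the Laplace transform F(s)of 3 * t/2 3/(2 * s^2)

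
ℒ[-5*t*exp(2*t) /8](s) -5/(8*(s - 2) ^2) 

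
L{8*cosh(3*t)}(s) 8*s/(s^2-9)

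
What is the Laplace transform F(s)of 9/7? 9/(7 * s)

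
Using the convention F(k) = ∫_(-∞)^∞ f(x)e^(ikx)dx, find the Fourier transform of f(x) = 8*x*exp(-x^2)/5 4*I*sqrt(pi)*k*exp(-k^2/4)/5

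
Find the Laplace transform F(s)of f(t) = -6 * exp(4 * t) -6/(s - 4)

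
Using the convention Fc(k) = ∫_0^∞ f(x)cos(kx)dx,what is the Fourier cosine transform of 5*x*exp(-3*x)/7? 5*(9 - k^2)/(7*(k^2+9)^2)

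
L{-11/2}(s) -11/(2*s)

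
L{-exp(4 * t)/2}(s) -1/(2 * s - 8)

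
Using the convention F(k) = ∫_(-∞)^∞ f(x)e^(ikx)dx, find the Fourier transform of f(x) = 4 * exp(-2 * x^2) 2 * sqrt(2) * sqrt(pi) * exp(-k^2/8)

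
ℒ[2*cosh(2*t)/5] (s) 2*s/(5*(s^2 - 4))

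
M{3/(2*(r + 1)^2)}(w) -3*pi*(w - 1)/(2*sin(pi*w))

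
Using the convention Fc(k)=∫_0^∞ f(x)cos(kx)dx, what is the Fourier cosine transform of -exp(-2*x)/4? -1/(2*k^2 + 8)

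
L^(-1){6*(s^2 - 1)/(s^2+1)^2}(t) 6*t*cos(t)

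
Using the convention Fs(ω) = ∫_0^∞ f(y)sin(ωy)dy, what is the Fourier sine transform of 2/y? pi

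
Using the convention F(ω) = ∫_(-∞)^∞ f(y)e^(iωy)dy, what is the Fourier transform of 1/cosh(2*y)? pi/(2*cosh(pi*ω/4))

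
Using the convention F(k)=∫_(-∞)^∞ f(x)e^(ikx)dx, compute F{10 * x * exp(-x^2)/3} 5 * I * sqrt(pi) * k * exp(-k^2/4)/3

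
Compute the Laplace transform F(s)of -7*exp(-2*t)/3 -7/(3*s+6)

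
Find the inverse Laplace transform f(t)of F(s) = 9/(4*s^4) 3*t^3/8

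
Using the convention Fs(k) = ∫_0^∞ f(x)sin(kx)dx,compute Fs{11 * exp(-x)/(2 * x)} 11 * atan(k)/2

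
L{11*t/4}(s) 11/(4*s^2)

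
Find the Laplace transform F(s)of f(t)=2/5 2/(5 * s)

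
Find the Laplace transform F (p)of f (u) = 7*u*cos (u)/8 7*(p^2 - 1)/ (8*(p^2 + 1)^2)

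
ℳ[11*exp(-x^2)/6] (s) 11*gamma(s/2)/12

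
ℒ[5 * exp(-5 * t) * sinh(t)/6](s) 5/(6 * ((s + 5)^2 - 1))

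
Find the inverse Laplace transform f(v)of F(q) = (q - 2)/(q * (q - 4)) exp(2 * v) * cosh(2 * v)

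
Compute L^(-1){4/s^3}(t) 2*t^2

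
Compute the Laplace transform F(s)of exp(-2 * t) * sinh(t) 1/((s+2)^2 - 1)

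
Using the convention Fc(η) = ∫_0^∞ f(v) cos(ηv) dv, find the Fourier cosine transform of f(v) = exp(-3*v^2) sqrt(3)*sqrt(pi)*exp(-η^2/12) /6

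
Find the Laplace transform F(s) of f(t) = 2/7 2/(7*s) 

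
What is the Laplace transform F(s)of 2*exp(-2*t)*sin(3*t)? 6/((s+2)^2+9)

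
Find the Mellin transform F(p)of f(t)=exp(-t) gamma(p)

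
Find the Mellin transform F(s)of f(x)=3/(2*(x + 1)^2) -3*pi*(s - 1)/(2*sin(pi*s))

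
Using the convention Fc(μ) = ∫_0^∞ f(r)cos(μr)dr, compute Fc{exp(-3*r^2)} sqrt(3)*sqrt(pi)*exp(-μ^2/12)/6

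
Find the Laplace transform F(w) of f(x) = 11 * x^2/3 22/(3 * w^3) 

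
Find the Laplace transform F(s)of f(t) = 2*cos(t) 2*s/(s^2 + 1)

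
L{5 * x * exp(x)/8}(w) 5/(8 * (w - 1)^2)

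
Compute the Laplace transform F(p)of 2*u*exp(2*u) 2/(p - 2)^2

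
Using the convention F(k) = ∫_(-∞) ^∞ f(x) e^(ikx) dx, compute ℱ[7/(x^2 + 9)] 7*pi*exp(-3*Abs(k) ) /3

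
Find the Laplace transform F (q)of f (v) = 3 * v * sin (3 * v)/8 9 * q/ (4 * (q^2 + 9)^2)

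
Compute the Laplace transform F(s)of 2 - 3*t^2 2/s - 6/s^3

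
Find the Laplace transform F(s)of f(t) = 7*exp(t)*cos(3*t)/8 7*(s - 1)/(8*((s - 1)^2+9))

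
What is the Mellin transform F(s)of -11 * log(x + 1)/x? 11 * pi * csc(pi * s)/(s - 1)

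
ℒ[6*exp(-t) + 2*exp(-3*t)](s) 6/(s + 1) + 2/(s + 3)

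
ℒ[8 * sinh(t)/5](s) 8/(5 * (s^2 - 1))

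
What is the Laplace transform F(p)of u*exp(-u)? (p+1)^(-2)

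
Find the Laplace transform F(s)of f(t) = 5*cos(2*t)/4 5*s/(4*(s^2 + 4))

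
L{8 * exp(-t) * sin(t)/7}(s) 8/(7 * ((s + 1)^2 + 1))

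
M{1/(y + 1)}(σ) pi*csc(pi*σ)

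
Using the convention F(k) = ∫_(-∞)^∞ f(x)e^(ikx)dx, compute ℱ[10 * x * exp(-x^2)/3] 5 * I * sqrt(pi) * k * exp(-k^2/4)/3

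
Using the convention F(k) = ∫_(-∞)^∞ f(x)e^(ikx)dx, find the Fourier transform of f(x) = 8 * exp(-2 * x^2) 4 * sqrt(2) * sqrt(pi) * exp(-k^2/8)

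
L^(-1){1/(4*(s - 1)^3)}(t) t^2*exp(t)/8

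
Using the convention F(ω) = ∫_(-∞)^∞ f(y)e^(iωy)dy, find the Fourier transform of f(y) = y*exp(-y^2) I*sqrt(pi)*ω*exp(-ω^2/4)/2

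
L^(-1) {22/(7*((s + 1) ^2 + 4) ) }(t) 11*exp(-t)*sin(2*t) /7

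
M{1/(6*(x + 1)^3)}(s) pi*(s - 2)*(s - 1)/(12*sin(pi*s))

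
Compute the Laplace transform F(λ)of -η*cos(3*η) (9 - λ^2)/(λ^2+9)^2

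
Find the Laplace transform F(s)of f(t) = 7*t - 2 7/s^2-2/s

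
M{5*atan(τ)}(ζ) -5*pi*sec(pi*ζ/2)/(2*ζ)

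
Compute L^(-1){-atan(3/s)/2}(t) -sin(3 * t)/(2 * t)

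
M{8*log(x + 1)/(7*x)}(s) -8*pi*csc(pi*s)/(7*s - 7)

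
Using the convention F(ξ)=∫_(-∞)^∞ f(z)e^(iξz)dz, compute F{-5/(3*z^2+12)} -5*pi*exp(-2*Abs(ξ))/6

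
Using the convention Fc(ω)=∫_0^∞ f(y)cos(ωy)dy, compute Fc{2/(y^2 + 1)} pi * exp(-ω)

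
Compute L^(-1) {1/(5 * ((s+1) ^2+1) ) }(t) exp(-t) * sin(t) /5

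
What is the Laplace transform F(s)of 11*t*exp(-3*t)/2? 11/(2*(s + 3)^2)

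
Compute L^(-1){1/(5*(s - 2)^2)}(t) t*exp(2*t)/5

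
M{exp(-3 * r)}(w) gamma(w)/3^w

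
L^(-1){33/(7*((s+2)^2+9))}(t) 11*exp(-2*t)*sin(3*t)/7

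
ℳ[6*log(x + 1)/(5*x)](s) -6*pi*csc(pi*s)/(5*s - 5)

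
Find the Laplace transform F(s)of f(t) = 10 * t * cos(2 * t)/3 10 * (s^2 - 4)/(3 * (s^2 + 4)^2)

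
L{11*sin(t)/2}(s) 11/(2*(s^2 + 1))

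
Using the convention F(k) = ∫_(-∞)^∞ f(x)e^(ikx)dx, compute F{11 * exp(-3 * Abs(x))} 66/(k^2+9)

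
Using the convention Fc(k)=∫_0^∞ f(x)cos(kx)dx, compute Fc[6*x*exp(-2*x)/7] 6*(4 - k^2)/(7*(k^2 + 4)^2)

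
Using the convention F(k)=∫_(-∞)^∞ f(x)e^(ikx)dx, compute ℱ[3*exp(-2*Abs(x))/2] 6/(k^2 + 4)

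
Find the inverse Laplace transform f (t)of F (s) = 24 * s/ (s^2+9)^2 4 * t * sin (3 * t)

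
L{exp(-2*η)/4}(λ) 1/(4*(λ + 2))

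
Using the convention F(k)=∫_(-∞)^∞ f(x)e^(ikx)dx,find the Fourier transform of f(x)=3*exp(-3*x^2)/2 sqrt(3)*sqrt(pi)*exp(-k^2/12)/2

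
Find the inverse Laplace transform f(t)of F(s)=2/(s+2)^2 2*t*exp(-2*t)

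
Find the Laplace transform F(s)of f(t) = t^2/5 2/(5 * s^3)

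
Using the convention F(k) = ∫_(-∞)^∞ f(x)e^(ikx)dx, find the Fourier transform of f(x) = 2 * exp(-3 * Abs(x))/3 4/(k^2+9)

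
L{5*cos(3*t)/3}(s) 5*s/(3*(s^2 + 9))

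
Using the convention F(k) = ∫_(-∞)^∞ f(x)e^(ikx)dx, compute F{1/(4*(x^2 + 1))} pi*exp(-Abs(k))/4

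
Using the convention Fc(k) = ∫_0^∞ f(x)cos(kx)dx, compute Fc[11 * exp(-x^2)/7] 11 * sqrt(pi) * exp(-k^2/4)/14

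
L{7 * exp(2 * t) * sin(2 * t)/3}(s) 14/(3 * ((s - 2)^2 + 4))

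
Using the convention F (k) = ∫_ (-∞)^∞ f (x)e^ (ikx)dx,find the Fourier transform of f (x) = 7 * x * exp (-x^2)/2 7 * I * sqrt (pi) * k * exp (-k^2/4)/4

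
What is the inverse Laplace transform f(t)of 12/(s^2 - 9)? 4 * sinh(3 * t)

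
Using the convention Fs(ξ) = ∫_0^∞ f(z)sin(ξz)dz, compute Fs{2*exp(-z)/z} 2*atan(ξ)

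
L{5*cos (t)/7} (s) 5*s/ (7*(s^2 + 1))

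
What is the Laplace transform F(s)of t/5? 1/(5 * s^2)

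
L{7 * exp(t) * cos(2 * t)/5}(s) 7 * (s - 1)/(5 * ((s - 1)^2 + 4))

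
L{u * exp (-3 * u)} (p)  (p + 3)^ (-2)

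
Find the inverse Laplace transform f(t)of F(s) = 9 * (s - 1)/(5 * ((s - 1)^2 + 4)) 9 * exp(t) * cos(2 * t)/5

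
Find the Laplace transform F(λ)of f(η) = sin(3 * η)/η atan(3/λ)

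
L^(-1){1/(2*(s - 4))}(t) exp(4*t)/2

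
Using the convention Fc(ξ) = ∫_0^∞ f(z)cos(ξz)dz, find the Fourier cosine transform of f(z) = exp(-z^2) sqrt(pi)*exp(-ξ^2/4)/2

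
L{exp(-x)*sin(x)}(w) 1/((w + 1)^2 + 1)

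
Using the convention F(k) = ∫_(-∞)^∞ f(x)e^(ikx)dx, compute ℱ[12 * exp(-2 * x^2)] 6 * sqrt(2) * sqrt(pi) * exp(-k^2/8)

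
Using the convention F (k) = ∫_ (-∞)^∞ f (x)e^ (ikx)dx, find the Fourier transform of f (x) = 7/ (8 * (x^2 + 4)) 7 * pi * exp (-2 * Abs (k))/16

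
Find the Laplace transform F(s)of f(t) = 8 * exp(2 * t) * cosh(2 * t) 8 * (s - 2)/(s * (s - 4))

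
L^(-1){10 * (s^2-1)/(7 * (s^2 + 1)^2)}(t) 10 * t * cos(t)/7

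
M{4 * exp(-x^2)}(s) 2 * gamma(s/2)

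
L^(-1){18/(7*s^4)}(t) 3*t^3/7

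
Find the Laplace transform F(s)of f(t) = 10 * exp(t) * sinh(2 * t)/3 20/(3 * ((s - 1)^2 - 4))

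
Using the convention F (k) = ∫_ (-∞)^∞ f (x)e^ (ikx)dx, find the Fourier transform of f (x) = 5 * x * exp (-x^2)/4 5 * I * sqrt (pi) * k * exp (-k^2/4)/8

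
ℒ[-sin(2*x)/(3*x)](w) -atan(2/w)/3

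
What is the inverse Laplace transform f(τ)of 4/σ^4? 2*τ^3/3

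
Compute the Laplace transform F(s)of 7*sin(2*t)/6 7/(3*(s^2 + 4))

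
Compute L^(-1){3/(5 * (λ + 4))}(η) 3 * exp(-4 * η)/5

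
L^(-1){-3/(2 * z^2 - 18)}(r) -sinh(3 * r)/2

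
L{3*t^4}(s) 72/s^5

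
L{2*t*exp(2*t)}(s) 2/(s - 2)^2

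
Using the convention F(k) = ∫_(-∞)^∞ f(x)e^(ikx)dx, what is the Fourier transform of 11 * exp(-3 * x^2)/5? 11 * sqrt(3) * sqrt(pi) * exp(-k^2/12)/15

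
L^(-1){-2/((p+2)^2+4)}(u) -exp(-2 * u) * sin(2 * u)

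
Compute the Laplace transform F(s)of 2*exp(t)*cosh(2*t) 2*(s - 1)/((s - 1)^2 - 4)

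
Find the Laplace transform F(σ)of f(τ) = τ σ^(-2)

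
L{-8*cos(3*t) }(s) -8*s/(s^2 + 9) 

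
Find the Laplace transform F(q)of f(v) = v q^(-2)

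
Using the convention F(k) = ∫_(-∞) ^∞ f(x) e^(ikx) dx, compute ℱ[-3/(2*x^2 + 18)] -pi*exp(-3*Abs(k) ) /2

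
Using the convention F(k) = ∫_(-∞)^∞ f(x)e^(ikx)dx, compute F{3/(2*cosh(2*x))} 3*pi/(4*cosh(pi*k/4))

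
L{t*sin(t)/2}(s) s/(s^2 + 1)^2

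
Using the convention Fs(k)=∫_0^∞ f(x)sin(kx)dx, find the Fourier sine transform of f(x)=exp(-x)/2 k/(2*(k^2 + 1))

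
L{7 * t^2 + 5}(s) 14/s^3 + 5/s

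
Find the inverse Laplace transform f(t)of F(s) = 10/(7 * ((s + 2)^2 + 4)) 5 * exp(-2 * t) * sin(2 * t)/7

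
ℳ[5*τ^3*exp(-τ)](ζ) 5*gamma(ζ + 3)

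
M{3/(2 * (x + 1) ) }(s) 3 * pi * csc(pi * s) /2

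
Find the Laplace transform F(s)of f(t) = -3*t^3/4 -9/(2*s^4)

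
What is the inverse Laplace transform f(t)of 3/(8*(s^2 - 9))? sinh(3*t)/8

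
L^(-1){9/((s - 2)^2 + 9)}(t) 3*exp(2*t)*sin(3*t)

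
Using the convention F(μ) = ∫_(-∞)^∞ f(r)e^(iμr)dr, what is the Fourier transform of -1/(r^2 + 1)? -pi * exp(-Abs(μ))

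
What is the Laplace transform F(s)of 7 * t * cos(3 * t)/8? 7 * (s^2-9)/(8 * (s^2 + 9)^2)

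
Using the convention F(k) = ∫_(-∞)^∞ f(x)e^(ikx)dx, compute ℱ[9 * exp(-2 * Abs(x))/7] 36/(7 * (k^2 + 4))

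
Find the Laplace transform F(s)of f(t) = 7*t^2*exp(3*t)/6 7/(3*(s - 3)^3)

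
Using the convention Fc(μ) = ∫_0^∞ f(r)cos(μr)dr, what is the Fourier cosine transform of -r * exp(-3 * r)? (μ^2 - 9)/(μ^2+9)^2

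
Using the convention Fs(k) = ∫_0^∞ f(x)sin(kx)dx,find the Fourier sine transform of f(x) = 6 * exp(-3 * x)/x 6 * atan(k/3)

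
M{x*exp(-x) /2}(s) gamma(s + 1) /2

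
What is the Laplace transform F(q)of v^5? 120/q^6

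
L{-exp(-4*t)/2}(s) -1/(2*s + 8)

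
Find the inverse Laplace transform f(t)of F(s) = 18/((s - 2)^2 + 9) 6*exp(2*t)*sin(3*t)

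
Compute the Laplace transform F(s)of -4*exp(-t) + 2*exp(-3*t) 2/(s + 3) - 4/(s + 1)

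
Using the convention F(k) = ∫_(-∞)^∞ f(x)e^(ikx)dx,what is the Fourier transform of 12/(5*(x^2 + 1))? 12*pi*exp(-Abs(k))/5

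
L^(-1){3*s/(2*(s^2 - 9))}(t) 3*cosh(3*t)/2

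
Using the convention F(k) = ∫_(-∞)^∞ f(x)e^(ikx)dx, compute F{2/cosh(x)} 2 * pi/cosh(pi * k/2)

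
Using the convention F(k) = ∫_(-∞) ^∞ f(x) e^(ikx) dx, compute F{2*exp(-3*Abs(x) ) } 12/(k^2 + 9) 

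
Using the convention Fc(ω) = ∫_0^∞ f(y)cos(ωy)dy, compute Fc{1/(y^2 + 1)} pi*exp(-ω)/2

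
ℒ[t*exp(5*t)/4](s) 1/(4*(s - 5)^2)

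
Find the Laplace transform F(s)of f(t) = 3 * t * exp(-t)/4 3/(4 * (s + 1)^2)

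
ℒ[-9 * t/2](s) -9/(2 * s^2)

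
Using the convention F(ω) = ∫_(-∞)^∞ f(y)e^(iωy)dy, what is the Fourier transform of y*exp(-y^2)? I*sqrt(pi)*ω*exp(-ω^2/4)/2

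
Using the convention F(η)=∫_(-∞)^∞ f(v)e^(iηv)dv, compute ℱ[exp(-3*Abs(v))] 6/(η^2 + 9)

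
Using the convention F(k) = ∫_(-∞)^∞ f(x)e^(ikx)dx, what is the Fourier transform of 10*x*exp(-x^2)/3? 5*I*sqrt(pi)*k*exp(-k^2/4)/3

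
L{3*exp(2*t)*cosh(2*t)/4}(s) 3*(s - 2)/(4*s*(s - 4))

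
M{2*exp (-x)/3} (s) 2*gamma (s)/3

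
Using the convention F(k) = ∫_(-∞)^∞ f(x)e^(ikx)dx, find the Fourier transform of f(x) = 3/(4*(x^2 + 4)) 3*pi*exp(-2*Abs(k))/8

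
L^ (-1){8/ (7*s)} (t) 8/7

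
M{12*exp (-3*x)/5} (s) 12*gamma (s)/ (5*3^s)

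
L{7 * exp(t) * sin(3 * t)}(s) 21/((s - 1)^2+9)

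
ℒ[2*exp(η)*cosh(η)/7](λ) 2*(λ - 1)/(7*λ*(λ - 2))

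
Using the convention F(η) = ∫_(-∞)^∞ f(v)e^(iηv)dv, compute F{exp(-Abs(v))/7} 2/(7*(η^2 + 1))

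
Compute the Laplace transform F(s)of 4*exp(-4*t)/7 4/(7*(s + 4))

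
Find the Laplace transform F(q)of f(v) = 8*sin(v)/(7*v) 8*atan(1/q)/7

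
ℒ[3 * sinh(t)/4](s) 3/(4 * (s^2 - 1))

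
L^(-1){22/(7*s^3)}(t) 11*t^2/7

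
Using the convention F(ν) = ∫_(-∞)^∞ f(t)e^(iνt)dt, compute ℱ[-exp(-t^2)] -sqrt(pi)*exp(-ν^2/4)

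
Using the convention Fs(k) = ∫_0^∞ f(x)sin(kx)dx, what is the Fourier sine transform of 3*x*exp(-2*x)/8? 3*k/(2*(k^2+4)^2)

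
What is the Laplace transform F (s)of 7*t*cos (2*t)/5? 7*(s^2 - 4)/ (5*(s^2 + 4)^2)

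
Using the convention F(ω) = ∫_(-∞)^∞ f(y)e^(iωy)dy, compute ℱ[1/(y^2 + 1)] pi*exp(-Abs(ω))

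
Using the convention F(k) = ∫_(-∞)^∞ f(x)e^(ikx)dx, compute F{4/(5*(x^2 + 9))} 4*pi*exp(-3*Abs(k))/15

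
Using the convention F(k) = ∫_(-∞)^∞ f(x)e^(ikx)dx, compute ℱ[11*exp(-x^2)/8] 11*sqrt(pi)*exp(-k^2/4)/8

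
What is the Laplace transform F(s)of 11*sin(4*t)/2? 22/(s^2 + 16)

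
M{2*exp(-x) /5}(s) 2*gamma(s) /5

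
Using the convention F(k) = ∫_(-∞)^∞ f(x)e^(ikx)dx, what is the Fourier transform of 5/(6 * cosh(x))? 5 * pi/(6 * cosh(pi * k/2))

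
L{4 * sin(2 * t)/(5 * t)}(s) 4 * atan(2/s)/5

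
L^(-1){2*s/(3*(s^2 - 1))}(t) 2*cosh(t)/3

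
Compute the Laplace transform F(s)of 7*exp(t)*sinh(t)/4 7/(4*s*(s - 2))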